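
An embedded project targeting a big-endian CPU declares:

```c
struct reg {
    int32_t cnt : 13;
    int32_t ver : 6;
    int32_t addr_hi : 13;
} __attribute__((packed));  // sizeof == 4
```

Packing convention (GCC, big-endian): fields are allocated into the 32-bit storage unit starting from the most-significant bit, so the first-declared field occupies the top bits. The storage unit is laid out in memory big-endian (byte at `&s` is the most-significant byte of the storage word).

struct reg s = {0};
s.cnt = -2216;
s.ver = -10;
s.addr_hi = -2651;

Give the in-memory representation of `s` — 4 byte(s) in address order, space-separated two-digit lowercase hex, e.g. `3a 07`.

[19+:13] cnt=-2216 & 0x1fff = 0x1758; word=0xbac00000
[13+:6] ver=-10 & 0x3f = 0x36; word=0xbac6c000
[0+:13] addr_hi=-2651 & 0x1fff = 0x15a5; word=0xbac6d5a5
word = 0xbac6d5a5 → big-endian bytes:
  [0]=0xba  [1]=0xc6  [2]=0xd5  [3]=0xa5

ba c6 d5 a5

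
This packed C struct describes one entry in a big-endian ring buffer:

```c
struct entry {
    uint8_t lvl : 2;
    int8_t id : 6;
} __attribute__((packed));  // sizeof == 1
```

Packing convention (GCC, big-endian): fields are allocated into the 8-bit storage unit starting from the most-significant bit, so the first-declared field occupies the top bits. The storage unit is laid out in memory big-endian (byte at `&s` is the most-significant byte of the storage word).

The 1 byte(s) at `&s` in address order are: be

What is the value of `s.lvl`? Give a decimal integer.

2

[0]=0xbe (big-endian) → word 0xbe
lvl [6+:2] = (word>>6) & 0x3 = 2  ←
id [0+:6] = (word>>0) & 0x3f = 62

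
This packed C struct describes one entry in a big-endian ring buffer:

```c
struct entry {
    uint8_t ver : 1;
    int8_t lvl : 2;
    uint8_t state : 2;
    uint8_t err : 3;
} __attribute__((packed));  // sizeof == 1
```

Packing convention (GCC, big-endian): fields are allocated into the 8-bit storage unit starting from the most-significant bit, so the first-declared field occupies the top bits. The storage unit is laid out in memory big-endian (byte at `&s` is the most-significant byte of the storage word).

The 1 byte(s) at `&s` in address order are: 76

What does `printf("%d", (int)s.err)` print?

6

[0]=0x76 (big-endian) → word 0x76
ver [7+:1] = (word>>7) & 0x1 = 0
lvl [5+:2] = (word>>5) & 0x3 = 3
state [3+:2] = (word>>3) & 0x3 = 2
err [0+:3] = (word>>0) & 0x7 = 6  ←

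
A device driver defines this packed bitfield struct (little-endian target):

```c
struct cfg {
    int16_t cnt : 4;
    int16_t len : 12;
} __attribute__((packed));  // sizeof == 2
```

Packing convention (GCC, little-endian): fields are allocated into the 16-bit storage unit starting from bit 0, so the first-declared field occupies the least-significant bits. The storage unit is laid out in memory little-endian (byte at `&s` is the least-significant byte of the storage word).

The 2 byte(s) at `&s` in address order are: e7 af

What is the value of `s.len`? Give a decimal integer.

-1282

[0]=0xe7 [1]=0xaf (little-endian) → word 0xafe7
cnt:4 @ bit 0 → (0xafe7>>0)&0xf = 0x7
len:12 @ bit 4 → (0xafe7>>4)&0xfff = 0xafe  ←
len signed 12b, MSB=1: 2814 - 4096 = -1282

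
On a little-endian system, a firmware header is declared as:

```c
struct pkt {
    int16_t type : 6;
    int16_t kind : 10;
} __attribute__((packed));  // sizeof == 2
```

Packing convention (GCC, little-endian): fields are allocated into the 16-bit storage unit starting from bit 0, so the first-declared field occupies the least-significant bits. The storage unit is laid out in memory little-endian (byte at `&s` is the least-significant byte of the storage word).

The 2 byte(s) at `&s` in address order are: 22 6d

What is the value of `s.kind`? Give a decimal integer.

436

[0]=0x22 [1]=0x6d (little-endian) → word 0x6d22
type [0+:6] = (word>>0) & 0x3f = 34
kind [6+:10] = (word>>6) & 0x3ff = 436  ←
kind signed 10b, MSB=0: value = 436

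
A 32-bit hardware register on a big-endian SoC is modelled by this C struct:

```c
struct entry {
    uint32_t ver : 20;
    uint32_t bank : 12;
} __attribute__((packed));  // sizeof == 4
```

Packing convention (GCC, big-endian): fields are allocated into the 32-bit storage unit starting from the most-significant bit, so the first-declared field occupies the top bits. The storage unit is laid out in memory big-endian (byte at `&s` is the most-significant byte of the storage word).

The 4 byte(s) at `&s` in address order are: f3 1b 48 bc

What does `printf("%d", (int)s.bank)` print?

[0]=0xf3 [1]=0x1b [2]=0x48 [3]=0xbc (big-endian) → word 0xf31b48bc
ver:20 @ bit 12 → (0xf31b48bc>>12)&0xfffff = 0xf31b4
bank:12 @ bit 0 → (0xf31b48bc>>0)&0xfff = 0x8bc  ←

2236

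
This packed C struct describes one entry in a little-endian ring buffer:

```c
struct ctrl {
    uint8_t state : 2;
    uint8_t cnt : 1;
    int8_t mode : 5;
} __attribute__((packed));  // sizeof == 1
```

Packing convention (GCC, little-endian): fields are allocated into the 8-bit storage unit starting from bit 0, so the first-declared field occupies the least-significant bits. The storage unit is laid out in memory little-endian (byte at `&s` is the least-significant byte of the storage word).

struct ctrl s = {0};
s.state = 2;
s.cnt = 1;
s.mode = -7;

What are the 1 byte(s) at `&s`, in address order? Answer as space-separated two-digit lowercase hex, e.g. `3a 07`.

state:2 = 2 → 0x2 << 0 → word 0x02
cnt:1 = 1 → 0x1 << 2 → word 0x06
mode:5 = -7 → 0x19 << 3 → word 0xce
word = 0xce → little-endian bytes:
  [0]=0xce

ce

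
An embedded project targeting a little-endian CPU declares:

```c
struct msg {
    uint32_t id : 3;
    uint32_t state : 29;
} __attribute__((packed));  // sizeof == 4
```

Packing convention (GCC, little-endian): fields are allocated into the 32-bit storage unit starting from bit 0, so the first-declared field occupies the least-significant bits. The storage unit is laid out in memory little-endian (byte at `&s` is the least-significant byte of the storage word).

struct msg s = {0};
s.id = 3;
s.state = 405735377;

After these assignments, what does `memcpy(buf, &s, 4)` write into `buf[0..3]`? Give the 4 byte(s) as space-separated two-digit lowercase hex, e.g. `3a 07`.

id:3 = 3 → 0x3 << 0 → word 0x00000003
state:29 = 405735377 → 0x182f07d1 << 3 → word 0xc1783e8b
word = 0xc1783e8b → little-endian bytes:
  [0]=0x8b  [1]=0x3e  [2]=0x78  [3]=0xc1

8b 3e 78 c1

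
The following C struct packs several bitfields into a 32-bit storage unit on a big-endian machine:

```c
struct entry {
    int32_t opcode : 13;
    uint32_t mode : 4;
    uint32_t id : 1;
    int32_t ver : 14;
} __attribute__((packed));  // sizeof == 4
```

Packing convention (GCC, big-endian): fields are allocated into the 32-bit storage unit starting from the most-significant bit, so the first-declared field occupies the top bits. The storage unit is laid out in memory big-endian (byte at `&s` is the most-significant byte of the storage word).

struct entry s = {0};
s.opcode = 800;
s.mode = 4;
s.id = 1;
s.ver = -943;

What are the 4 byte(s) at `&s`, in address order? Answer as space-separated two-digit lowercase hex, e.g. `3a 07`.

opcode:13 = 800 → 0x320 << 19 → word 0x19000000
mode:4 = 4 → 0x4 << 15 → word 0x19020000
id:1 = 1 → 0x1 << 14 → word 0x19024000
ver:14 = -943 → 0x3c51 << 0 → word 0x19027c51
word = 0x19027c51 → big-endian bytes:
  [0]=0x19  [1]=0x02  [2]=0x7c  [3]=0x51

19 02 7c 51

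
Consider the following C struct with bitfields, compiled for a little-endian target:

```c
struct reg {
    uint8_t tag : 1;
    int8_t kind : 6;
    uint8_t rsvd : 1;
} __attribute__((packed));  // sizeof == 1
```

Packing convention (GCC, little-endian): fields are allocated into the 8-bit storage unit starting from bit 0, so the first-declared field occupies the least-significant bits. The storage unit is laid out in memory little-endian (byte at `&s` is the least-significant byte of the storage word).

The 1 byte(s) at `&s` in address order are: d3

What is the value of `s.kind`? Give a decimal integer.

-23

[0]=0xd3 (little-endian) → word 0xd3
tag [0+:1] = (word>>0) & 0x1 = 1
kind [1+:6] = (word>>1) & 0x3f = 41  ←
rsvd [7+:1] = (word>>7) & 0x1 = 1
kind signed 6b, MSB=1: 41 - 64 = -23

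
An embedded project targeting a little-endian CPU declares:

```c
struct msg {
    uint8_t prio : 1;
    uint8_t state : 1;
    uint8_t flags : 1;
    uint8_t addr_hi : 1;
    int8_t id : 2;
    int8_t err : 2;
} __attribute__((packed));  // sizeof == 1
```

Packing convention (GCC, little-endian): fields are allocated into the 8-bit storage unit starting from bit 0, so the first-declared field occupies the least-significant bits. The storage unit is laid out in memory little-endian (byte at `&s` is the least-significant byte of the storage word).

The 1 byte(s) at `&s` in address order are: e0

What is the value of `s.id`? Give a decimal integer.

[0]=0xe0 (little-endian) → word 0xe0
prio:1 @ bit 0 → (0xe0>>0)&0x1 = 0x0
state:1 @ bit 1 → (0xe0>>1)&0x1 = 0x0
flags:1 @ bit 2 → (0xe0>>2)&0x1 = 0x0
addr_hi:1 @ bit 3 → (0xe0>>3)&0x1 = 0x0
id:2 @ bit 4 → (0xe0>>4)&0x3 = 0x2  ←
err:2 @ bit 6 → (0xe0>>6)&0x3 = 0x3
id signed 2b, MSB=1: 2 - 4 = -2

-2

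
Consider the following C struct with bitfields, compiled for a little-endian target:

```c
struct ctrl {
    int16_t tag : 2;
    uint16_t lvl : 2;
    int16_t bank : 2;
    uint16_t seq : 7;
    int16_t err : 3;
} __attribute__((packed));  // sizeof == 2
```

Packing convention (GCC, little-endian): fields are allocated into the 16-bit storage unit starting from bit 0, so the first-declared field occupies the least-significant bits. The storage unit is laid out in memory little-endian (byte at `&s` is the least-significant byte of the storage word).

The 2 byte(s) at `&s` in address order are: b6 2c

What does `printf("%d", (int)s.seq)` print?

[0]=0xb6 [1]=0x2c (little-endian) → word 0x2cb6
tag [0+:2] = (word>>0) & 0x3 = 2
lvl [2+:2] = (word>>2) & 0x3 = 1
bank [4+:2] = (word>>4) & 0x3 = 3
seq [6+:7] = (word>>6) & 0x7f = 50  ←
err [13+:3] = (word>>13) & 0x7 = 1

50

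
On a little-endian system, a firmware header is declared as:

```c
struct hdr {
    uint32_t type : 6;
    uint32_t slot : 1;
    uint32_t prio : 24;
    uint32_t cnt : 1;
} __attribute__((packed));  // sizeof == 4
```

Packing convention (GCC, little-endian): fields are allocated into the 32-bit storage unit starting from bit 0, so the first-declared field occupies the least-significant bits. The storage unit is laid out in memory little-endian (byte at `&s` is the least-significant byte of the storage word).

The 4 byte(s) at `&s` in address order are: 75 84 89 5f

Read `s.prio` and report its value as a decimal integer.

12522248

[0]=0x75 [1]=0x84 [2]=0x89 [3]=0x5f (little-endian) → word 0x5f898475
type:6 @ bit 0 → (0x5f898475>>0)&0x3f = 0x35
slot:1 @ bit 6 → (0x5f898475>>6)&0x1 = 0x1
prio:24 @ bit 7 → (0x5f898475>>7)&0xffffff = 0xbf1308  ←
cnt:1 @ bit 31 → (0x5f898475>>31)&0x1 = 0x0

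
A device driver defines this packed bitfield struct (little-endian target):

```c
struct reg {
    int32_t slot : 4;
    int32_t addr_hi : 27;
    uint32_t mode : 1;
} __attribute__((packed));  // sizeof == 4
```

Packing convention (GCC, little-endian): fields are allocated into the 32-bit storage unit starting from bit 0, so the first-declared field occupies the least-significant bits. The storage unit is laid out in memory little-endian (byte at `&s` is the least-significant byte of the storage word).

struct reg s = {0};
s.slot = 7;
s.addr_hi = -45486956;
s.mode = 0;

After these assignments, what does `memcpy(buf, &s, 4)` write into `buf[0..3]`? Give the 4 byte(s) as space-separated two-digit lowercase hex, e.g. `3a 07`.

slot:4 = 7 → 0x7 << 0 → word 0x00000007
addr_hi:27 = -45486956 → 0x549ec94 << 4 → word 0x549ec947
mode:1 = 0 → 0x0 << 31 → word 0x549ec947
word = 0x549ec947 → little-endian bytes:
  [0]=0x47  [1]=0xc9  [2]=0x9e  [3]=0x54

47 c9 9e 54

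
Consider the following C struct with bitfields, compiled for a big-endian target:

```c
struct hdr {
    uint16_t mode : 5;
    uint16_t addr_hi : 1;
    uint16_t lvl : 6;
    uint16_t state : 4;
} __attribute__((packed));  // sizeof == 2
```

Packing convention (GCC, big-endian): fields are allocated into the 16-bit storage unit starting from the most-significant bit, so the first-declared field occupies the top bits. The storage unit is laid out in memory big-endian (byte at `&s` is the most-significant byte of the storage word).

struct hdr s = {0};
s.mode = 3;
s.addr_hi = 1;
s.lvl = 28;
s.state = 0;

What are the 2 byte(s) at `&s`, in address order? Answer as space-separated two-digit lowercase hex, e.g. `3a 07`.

1d c0

[11+:5] mode=3 & 0x1f = 0x3; word=0x1800
[10+:1] addr_hi=1 & 0x1 = 0x1; word=0x1c00
[4+:6] lvl=28 & 0x3f = 0x1c; word=0x1dc0
[0+:4] state=0 & 0xf = 0x0; word=0x1dc0
word = 0x1dc0 → big-endian bytes:
  [0]=0x1d  [1]=0xc0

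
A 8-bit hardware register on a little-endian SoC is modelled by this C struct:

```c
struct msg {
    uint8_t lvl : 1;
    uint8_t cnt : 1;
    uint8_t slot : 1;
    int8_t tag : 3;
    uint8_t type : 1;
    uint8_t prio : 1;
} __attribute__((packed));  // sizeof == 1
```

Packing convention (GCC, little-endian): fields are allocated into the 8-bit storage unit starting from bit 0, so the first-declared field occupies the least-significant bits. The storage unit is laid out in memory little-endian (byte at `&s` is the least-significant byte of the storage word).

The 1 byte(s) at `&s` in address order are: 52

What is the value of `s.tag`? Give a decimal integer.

[0]=0x52 (little-endian) → word 0x52
lvl [0+:1] = (word>>0) & 0x1 = 0
cnt [1+:1] = (word>>1) & 0x1 = 1
slot [2+:1] = (word>>2) & 0x1 = 0
tag [3+:3] = (word>>3) & 0x7 = 2  ←
type [6+:1] = (word>>6) & 0x1 = 1
prio [7+:1] = (word>>7) & 0x1 = 0
tag signed 3b, MSB=0: value = 2

2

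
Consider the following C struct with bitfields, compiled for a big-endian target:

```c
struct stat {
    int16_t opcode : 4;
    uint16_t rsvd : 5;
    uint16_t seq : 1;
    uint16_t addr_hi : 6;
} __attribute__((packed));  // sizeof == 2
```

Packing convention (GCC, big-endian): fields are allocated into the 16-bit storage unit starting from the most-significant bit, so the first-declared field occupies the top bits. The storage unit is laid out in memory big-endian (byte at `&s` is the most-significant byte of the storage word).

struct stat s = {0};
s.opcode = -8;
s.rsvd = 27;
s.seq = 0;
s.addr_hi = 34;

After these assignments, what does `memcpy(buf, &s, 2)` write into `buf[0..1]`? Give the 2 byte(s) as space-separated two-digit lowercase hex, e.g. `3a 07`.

opcode:4 = -8 → 0x8 << 12 → word 0x8000
rsvd:5 = 27 → 0x1b << 7 → word 0x8d80
seq:1 = 0 → 0x0 << 6 → word 0x8d80
addr_hi:6 = 34 → 0x22 << 0 → word 0x8da2
word = 0x8da2 → big-endian bytes:
  [0]=0x8d  [1]=0xa2

8d a2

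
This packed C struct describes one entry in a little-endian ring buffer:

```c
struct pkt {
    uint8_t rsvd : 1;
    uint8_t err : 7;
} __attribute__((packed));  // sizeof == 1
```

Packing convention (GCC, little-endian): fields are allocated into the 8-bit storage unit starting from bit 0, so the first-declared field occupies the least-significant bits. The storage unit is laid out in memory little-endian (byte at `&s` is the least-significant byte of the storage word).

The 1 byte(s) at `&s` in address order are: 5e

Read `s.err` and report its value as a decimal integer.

47

[0]=0x5e (little-endian) → word 0x5e
rsvd [0+:1] = (word>>0) & 0x1 = 0
err [1+:7] = (word>>1) & 0x7f = 47  ←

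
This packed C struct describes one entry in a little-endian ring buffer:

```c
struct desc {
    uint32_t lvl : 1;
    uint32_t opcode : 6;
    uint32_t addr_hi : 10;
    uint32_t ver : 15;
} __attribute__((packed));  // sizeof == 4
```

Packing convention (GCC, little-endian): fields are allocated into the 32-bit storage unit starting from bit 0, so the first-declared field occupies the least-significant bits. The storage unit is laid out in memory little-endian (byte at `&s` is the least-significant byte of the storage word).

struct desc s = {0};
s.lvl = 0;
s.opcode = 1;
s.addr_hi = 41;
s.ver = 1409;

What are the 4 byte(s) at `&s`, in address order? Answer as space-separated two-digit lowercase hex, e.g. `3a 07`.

[0+:1] lvl=0 & 0x1 = 0x0; word=0x00000000
[1+:6] opcode=1 & 0x3f = 0x1; word=0x00000002
[7+:10] addr_hi=41 & 0x3ff = 0x29; word=0x00001482
[17+:15] ver=1409 & 0x7fff = 0x581; word=0x0b021482
word = 0x0b021482 → little-endian bytes:
  [0]=0x82  [1]=0x14  [2]=0x02  [3]=0x0b

82 14 02 0b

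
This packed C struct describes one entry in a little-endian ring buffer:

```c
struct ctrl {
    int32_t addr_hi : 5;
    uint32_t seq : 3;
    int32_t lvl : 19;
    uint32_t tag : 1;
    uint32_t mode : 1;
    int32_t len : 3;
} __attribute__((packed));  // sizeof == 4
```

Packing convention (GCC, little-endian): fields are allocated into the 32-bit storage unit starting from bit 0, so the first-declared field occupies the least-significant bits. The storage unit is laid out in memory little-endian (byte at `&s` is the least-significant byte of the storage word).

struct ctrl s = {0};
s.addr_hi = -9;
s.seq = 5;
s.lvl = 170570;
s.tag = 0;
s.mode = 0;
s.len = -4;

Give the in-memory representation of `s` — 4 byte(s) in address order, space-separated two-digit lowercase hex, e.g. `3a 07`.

addr_hi:5 = -9 → 0x17 << 0 → word 0x00000017
seq:3 = 5 → 0x5 << 5 → word 0x000000b7
lvl:19 = 170570 → 0x29a4a << 8 → word 0x029a4ab7
tag:1 = 0 → 0x0 << 27 → word 0x029a4ab7
mode:1 = 0 → 0x0 << 28 → word 0x029a4ab7
len:3 = -4 → 0x4 << 29 → word 0x829a4ab7
word = 0x829a4ab7 → little-endian bytes:
  [0]=0xb7  [1]=0x4a  [2]=0x9a  [3]=0x82

b7 4a 9a 82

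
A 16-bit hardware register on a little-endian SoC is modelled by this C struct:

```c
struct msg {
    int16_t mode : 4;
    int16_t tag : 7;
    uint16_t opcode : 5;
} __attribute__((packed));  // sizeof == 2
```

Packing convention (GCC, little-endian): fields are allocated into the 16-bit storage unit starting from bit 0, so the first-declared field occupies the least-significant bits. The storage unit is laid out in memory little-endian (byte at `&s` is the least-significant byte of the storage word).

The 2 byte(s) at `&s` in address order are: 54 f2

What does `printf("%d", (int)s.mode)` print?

4

[0]=0x54 [1]=0xf2 (little-endian) → word 0xf254
mode [0+:4] = (word>>0) & 0xf = 4  ←
tag [4+:7] = (word>>4) & 0x7f = 37
opcode [11+:5] = (word>>11) & 0x1f = 30
mode signed 4b, MSB=0: value = 4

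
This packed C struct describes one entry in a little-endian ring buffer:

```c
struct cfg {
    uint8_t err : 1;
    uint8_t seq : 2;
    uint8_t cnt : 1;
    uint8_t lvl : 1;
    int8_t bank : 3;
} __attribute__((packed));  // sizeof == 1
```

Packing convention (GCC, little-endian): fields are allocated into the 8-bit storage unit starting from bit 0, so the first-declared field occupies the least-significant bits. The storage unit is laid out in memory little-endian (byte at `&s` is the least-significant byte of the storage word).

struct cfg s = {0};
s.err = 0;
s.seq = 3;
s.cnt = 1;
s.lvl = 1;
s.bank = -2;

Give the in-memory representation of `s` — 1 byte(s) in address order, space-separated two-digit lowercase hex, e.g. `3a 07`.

err:1 = 0 → 0x0 << 0 → word 0x00
seq:2 = 3 → 0x3 << 1 → word 0x06
cnt:1 = 1 → 0x1 << 3 → word 0x0e
lvl:1 = 1 → 0x1 << 4 → word 0x1e
bank:3 = -2 → 0x6 << 5 → word 0xde
word = 0xde → little-endian bytes:
  [0]=0xde

de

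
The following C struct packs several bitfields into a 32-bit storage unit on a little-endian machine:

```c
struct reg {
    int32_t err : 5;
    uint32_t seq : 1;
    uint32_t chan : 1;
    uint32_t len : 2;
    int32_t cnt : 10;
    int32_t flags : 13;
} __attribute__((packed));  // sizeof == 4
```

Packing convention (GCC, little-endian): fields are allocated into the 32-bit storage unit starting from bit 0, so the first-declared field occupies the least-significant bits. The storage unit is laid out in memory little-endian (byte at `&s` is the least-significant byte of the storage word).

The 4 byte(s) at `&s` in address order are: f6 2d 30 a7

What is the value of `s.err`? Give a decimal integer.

[0]=0xf6 [1]=0x2d [2]=0x30 [3]=0xa7 (little-endian) → word 0xa7302df6
err [0+:5] = (word>>0) & 0x1f = 22  ←
seq [5+:1] = (word>>5) & 0x1 = 1
chan [6+:1] = (word>>6) & 0x1 = 1
len [7+:2] = (word>>7) & 0x3 = 3
cnt [9+:10] = (word>>9) & 0x3ff = 22
flags [19+:13] = (word>>19) & 0x1fff = 5350
err signed 5b, MSB=1: 22 - 32 = -10

-10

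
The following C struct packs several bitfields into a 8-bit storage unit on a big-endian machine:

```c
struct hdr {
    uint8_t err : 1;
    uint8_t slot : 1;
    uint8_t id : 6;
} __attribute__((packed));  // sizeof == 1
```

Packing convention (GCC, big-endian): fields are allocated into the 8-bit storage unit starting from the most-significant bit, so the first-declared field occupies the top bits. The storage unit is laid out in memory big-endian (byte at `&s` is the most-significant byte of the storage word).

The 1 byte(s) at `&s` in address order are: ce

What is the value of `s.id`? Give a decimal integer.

[0]=0xce (big-endian) → word 0xce
err [7+:1] = (word>>7) & 0x1 = 1
slot [6+:1] = (word>>6) & 0x1 = 1
id [0+:6] = (word>>0) & 0x3f = 14  ←

14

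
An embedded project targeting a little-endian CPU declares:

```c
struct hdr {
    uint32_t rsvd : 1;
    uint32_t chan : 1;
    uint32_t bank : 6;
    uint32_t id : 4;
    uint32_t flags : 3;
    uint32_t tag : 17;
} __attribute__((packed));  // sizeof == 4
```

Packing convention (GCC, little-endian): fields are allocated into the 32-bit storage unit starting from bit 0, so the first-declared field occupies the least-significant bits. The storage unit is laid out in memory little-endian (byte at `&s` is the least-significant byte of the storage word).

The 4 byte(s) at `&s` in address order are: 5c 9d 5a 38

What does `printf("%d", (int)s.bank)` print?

23

[0]=0x5c [1]=0x9d [2]=0x5a [3]=0x38 (little-endian) → word 0x385a9d5c
rsvd:1 @ bit 0 → (0x385a9d5c>>0)&0x1 = 0x0
chan:1 @ bit 1 → (0x385a9d5c>>1)&0x1 = 0x0
bank:6 @ bit 2 → (0x385a9d5c>>2)&0x3f = 0x17  ←
id:4 @ bit 8 → (0x385a9d5c>>8)&0xf = 0xd
flags:3 @ bit 12 → (0x385a9d5c>>12)&0x7 = 0x1
tag:17 @ bit 15 → (0x385a9d5c>>15)&0x1ffff = 0x70b5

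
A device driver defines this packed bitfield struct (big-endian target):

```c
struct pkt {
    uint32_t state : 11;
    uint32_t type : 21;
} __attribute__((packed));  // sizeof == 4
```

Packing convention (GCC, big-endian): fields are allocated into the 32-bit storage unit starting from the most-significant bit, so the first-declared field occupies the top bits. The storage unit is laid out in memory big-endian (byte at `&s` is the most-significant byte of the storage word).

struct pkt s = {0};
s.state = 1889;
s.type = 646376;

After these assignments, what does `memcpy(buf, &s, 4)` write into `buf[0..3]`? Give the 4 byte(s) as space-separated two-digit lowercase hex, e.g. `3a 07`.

[21+:11] state=1889 & 0x7ff = 0x761; word=0xec200000
[0+:21] type=646376 & 0x1fffff = 0x9dce8; word=0xec29dce8
word = 0xec29dce8 → big-endian bytes:
  [0]=0xec  [1]=0x29  [2]=0xdc  [3]=0xe8

ec 29 dc e8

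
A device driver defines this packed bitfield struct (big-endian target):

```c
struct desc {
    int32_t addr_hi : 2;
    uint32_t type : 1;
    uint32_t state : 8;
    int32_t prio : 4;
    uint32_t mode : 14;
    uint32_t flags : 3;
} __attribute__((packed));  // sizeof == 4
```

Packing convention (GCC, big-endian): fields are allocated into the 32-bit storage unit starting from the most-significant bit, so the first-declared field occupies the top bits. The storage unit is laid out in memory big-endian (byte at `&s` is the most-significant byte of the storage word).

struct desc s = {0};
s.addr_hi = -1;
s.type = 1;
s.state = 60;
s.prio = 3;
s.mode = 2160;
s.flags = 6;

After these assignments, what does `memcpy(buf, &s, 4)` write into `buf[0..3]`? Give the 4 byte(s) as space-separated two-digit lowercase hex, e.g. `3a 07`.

e7 86 43 86

[30+:2] addr_hi=-1 & 0x3 = 0x3; word=0xc0000000
[29+:1] type=1 & 0x1 = 0x1; word=0xe0000000
[21+:8] state=60 & 0xff = 0x3c; word=0xe7800000
[17+:4] prio=3 & 0xf = 0x3; word=0xe7860000
[3+:14] mode=2160 & 0x3fff = 0x870; word=0xe7864380
[0+:3] flags=6 & 0x7 = 0x6; word=0xe7864386
word = 0xe7864386 → big-endian bytes:
  [0]=0xe7  [1]=0x86  [2]=0x43  [3]=0x86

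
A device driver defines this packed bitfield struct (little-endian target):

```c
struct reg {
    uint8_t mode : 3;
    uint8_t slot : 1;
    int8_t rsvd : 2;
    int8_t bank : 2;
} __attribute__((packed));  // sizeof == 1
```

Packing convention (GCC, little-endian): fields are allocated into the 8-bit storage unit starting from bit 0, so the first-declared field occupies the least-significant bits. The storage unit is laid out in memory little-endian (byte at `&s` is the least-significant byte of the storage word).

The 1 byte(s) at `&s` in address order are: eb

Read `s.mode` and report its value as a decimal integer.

[0]=0xeb (little-endian) → word 0xeb
mode [0+:3] = (word>>0) & 0x7 = 3  ←
slot [3+:1] = (word>>3) & 0x1 = 1
rsvd [4+:2] = (word>>4) & 0x3 = 2
bank [6+:2] = (word>>6) & 0x3 = 3

3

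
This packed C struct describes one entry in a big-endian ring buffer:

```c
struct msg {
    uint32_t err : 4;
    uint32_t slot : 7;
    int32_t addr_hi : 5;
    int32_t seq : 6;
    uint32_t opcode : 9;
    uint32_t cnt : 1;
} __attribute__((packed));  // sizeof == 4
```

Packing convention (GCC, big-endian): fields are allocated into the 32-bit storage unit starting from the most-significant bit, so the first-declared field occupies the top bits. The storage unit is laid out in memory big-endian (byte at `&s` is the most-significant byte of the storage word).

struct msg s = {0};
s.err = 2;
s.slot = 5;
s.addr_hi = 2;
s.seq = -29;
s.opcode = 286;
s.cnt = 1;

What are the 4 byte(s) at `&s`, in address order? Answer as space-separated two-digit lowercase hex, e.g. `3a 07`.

20 a2 8e 3d

[28+:4] err=2 & 0xf = 0x2; word=0x20000000
[21+:7] slot=5 & 0x7f = 0x5; word=0x20a00000
[16+:5] addr_hi=2 & 0x1f = 0x2; word=0x20a20000
[10+:6] seq=-29 & 0x3f = 0x23; word=0x20a28c00
[1+:9] opcode=286 & 0x1ff = 0x11e; word=0x20a28e3c
[0+:1] cnt=1 & 0x1 = 0x1; word=0x20a28e3d
word = 0x20a28e3d → big-endian bytes:
  [0]=0x20  [1]=0xa2  [2]=0x8e  [3]=0x3d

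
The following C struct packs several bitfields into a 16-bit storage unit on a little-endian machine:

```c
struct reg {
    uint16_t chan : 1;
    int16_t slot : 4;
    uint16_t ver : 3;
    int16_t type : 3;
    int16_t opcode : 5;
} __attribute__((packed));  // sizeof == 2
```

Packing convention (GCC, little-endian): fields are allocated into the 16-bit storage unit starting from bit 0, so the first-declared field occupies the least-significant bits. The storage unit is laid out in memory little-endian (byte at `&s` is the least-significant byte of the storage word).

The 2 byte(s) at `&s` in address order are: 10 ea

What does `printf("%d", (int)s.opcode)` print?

-3

[0]=0x10 [1]=0xea (little-endian) → word 0xea10
chan:1 @ bit 0 → (0xea10>>0)&0x1 = 0x0
slot:4 @ bit 1 → (0xea10>>1)&0xf = 0x8
ver:3 @ bit 5 → (0xea10>>5)&0x7 = 0x0
type:3 @ bit 8 → (0xea10>>8)&0x7 = 0x2
opcode:5 @ bit 11 → (0xea10>>11)&0x1f = 0x1d  ←
opcode signed 5b, MSB=1: 29 - 32 = -3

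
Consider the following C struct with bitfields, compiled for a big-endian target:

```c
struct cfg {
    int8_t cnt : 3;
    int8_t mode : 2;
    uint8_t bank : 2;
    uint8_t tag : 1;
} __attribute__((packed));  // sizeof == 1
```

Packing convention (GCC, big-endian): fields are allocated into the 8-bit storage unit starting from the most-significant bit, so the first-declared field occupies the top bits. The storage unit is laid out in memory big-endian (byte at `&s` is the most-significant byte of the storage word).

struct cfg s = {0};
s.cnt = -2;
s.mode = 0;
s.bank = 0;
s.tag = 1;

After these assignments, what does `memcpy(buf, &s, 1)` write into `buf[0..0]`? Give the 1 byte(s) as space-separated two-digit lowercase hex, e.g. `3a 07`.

c1

cnt (3b) val=-2 bits=0x6 at bit 5: 0xc0
mode (2b) val=0 bits=0x0 at bit 3: 0xc0
bank (2b) val=0 bits=0x0 at bit 1: 0xc0
tag (1b) val=1 bits=0x1 at bit 0: 0xc1
word = 0xc1 → big-endian bytes:
  [0]=0xc1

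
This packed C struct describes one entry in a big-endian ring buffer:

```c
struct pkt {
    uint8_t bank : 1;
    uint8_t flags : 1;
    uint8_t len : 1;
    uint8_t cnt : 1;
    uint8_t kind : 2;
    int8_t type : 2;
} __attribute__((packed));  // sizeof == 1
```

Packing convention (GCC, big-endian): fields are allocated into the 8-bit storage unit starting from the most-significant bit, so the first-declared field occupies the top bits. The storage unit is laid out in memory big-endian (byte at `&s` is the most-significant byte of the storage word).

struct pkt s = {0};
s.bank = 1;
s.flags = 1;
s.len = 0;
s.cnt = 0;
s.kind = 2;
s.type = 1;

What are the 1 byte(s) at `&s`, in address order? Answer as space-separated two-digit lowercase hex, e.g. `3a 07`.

bank (1b) val=1 bits=0x1 at bit 7: 0x80
flags (1b) val=1 bits=0x1 at bit 6: 0xc0
len (1b) val=0 bits=0x0 at bit 5: 0xc0
cnt (1b) val=0 bits=0x0 at bit 4: 0xc0
kind (2b) val=2 bits=0x2 at bit 2: 0xc8
type (2b) val=1 bits=0x1 at bit 0: 0xc9
word = 0xc9 → big-endian bytes:
  [0]=0xc9

c9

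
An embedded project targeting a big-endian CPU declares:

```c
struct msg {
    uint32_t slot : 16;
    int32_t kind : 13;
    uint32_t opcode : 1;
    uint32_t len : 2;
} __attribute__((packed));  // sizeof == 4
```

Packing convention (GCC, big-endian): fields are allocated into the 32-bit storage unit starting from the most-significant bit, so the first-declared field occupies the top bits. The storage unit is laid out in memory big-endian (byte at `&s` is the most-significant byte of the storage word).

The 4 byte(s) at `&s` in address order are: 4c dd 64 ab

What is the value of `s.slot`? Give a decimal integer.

[0]=0x4c [1]=0xdd [2]=0x64 [3]=0xab (big-endian) → word 0x4cdd64ab
slot:16 @ bit 16 → (0x4cdd64ab>>16)&0xffff = 0x4cdd  ←
kind:13 @ bit 3 → (0x4cdd64ab>>3)&0x1fff = 0xc95
opcode:1 @ bit 2 → (0x4cdd64ab>>2)&0x1 = 0x0
len:2 @ bit 0 → (0x4cdd64ab>>0)&0x3 = 0x3

19677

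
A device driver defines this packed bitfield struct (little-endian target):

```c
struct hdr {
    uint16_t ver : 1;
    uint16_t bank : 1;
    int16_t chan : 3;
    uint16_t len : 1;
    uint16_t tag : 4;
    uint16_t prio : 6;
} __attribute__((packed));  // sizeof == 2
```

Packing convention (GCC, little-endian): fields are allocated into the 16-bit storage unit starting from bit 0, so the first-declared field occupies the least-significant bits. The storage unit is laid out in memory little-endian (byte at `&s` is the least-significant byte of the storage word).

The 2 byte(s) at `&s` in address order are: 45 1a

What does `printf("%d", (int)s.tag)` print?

9

[0]=0x45 [1]=0x1a (little-endian) → word 0x1a45
ver [0+:1] = (word>>0) & 0x1 = 1
bank [1+:1] = (word>>1) & 0x1 = 0
chan [2+:3] = (word>>2) & 0x7 = 1
len [5+:1] = (word>>5) & 0x1 = 0
tag [6+:4] = (word>>6) & 0xf = 9  ←
prio [10+:6] = (word>>10) & 0x3f = 6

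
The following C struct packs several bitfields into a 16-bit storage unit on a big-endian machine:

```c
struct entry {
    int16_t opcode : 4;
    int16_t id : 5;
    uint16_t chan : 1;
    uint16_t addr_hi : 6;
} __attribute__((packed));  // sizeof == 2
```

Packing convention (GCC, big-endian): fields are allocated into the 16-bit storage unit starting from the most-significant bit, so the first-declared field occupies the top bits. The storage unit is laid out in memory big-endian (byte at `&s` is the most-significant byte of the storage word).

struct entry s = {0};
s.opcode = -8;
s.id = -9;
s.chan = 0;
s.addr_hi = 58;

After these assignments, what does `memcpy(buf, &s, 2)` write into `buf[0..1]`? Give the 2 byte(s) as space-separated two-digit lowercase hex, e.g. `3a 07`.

8b ba

opcode (4b) val=-8 bits=0x8 at bit 12: 0x8000
id (5b) val=-9 bits=0x17 at bit 7: 0x8b80
chan (1b) val=0 bits=0x0 at bit 6: 0x8b80
addr_hi (6b) val=58 bits=0x3a at bit 0: 0x8bba
word = 0x8bba → big-endian bytes:
  [0]=0x8b  [1]=0xba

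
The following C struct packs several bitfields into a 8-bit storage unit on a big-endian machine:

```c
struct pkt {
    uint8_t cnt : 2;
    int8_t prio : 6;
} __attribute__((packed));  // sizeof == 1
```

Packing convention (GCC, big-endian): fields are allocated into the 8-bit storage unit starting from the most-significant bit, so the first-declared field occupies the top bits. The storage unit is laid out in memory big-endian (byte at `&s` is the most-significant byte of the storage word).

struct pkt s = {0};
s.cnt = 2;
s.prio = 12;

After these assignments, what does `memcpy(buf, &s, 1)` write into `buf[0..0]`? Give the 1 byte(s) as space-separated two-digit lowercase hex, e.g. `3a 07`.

[6+:2] cnt=2 & 0x3 = 0x2; word=0x80
[0+:6] prio=12 & 0x3f = 0xc; word=0x8c
word = 0x8c → big-endian bytes:
  [0]=0x8c

8c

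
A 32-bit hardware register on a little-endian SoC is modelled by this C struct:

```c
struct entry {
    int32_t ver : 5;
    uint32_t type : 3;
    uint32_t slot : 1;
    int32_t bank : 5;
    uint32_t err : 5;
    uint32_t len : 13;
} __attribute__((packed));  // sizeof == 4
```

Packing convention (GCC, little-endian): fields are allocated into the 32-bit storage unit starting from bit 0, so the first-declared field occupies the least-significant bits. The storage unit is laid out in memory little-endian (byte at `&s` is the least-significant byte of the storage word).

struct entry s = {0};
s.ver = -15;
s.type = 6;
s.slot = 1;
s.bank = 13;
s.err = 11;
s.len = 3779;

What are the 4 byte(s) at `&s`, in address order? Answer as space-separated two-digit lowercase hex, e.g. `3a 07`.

d1 db 1a 76

[0+:5] ver=-15 & 0x1f = 0x11; word=0x00000011
[5+:3] type=6 & 0x7 = 0x6; word=0x000000d1
[8+:1] slot=1 & 0x1 = 0x1; word=0x000001d1
[9+:5] bank=13 & 0x1f = 0xd; word=0x00001bd1
[14+:5] err=11 & 0x1f = 0xb; word=0x0002dbd1
[19+:13] len=3779 & 0x1fff = 0xec3; word=0x761adbd1
word = 0x761adbd1 → little-endian bytes:
  [0]=0xd1  [1]=0xdb  [2]=0x1a  [3]=0x76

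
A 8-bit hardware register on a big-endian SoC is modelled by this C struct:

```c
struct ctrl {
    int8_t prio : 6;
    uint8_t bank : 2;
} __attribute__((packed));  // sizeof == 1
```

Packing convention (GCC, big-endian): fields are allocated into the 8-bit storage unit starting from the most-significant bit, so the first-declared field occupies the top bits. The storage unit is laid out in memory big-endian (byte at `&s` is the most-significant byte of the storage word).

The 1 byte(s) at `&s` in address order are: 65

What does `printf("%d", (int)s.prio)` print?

25

[0]=0x65 (big-endian) → word 0x65
prio:6 @ bit 2 → (0x65>>2)&0x3f = 0x19  ←
bank:2 @ bit 0 → (0x65>>0)&0x3 = 0x1
prio signed 6b, MSB=0: value = 25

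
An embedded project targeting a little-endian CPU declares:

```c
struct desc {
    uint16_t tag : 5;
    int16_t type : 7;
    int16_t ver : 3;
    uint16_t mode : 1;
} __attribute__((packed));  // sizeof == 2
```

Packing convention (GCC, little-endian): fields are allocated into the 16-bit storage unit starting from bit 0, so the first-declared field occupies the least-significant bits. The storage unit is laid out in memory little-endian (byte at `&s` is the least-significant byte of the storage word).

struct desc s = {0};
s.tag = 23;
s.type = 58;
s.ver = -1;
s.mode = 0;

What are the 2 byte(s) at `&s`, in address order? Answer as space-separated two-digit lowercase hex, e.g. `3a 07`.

tag (5b) val=23 bits=0x17 at bit 0: 0x0017
type (7b) val=58 bits=0x3a at bit 5: 0x0757
ver (3b) val=-1 bits=0x7 at bit 12: 0x7757
mode (1b) val=0 bits=0x0 at bit 15: 0x7757
word = 0x7757 → little-endian bytes:
  [0]=0x57  [1]=0x77

57 77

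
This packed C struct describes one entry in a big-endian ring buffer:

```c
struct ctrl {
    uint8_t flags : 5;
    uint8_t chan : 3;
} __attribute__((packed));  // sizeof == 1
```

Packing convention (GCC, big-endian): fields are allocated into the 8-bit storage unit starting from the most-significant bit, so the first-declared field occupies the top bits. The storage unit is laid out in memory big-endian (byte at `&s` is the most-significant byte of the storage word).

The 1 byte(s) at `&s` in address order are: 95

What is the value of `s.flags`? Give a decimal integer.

[0]=0x95 (big-endian) → word 0x95
flags:5 @ bit 3 → (0x95>>3)&0x1f = 0x12  ←
chan:3 @ bit 0 → (0x95>>0)&0x7 = 0x5

18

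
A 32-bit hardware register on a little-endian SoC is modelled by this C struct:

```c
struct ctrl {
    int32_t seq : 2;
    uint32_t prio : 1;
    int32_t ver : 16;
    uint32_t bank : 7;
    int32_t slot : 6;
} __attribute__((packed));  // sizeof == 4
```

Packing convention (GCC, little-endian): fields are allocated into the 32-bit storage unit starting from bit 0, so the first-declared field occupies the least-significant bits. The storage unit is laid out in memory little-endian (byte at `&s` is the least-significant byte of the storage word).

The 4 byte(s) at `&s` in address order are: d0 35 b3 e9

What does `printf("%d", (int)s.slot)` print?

[0]=0xd0 [1]=0x35 [2]=0xb3 [3]=0xe9 (little-endian) → word 0xe9b335d0
seq:2 @ bit 0 → (0xe9b335d0>>0)&0x3 = 0x0
prio:1 @ bit 2 → (0xe9b335d0>>2)&0x1 = 0x0
ver:16 @ bit 3 → (0xe9b335d0>>3)&0xffff = 0x66ba
bank:7 @ bit 19 → (0xe9b335d0>>19)&0x7f = 0x36
slot:6 @ bit 26 → (0xe9b335d0>>26)&0x3f = 0x3a  ←
slot signed 6b, MSB=1: 58 - 64 = -6

-6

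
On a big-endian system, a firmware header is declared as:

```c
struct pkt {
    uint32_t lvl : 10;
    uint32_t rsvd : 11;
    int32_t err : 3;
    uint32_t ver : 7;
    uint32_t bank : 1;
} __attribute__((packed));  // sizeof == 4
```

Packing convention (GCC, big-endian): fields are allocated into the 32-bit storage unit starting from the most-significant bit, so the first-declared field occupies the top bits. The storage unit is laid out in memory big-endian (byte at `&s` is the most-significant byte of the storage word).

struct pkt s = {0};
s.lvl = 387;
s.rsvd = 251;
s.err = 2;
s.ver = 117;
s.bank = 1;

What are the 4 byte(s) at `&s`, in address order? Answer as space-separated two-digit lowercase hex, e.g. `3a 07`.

lvl (10b) val=387 bits=0x183 at bit 22: 0x60c00000
rsvd (11b) val=251 bits=0xfb at bit 11: 0x60c7d800
err (3b) val=2 bits=0x2 at bit 8: 0x60c7da00
ver (7b) val=117 bits=0x75 at bit 1: 0x60c7daea
bank (1b) val=1 bits=0x1 at bit 0: 0x60c7daeb
word = 0x60c7daeb → big-endian bytes:
  [0]=0x60  [1]=0xc7  [2]=0xda  [3]=0xeb

60 c7 da eb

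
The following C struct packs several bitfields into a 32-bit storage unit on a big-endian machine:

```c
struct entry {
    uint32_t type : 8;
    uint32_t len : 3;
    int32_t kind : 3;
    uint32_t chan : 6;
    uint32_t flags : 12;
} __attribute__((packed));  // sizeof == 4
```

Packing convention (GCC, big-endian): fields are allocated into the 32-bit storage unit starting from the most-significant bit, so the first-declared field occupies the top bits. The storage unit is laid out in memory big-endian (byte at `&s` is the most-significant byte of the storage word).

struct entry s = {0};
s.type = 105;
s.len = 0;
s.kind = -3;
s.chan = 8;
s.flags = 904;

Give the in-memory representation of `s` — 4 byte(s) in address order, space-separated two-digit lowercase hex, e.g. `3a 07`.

[24+:8] type=105 & 0xff = 0x69; word=0x69000000
[21+:3] len=0 & 0x7 = 0x0; word=0x69000000
[18+:3] kind=-3 & 0x7 = 0x5; word=0x69140000
[12+:6] chan=8 & 0x3f = 0x8; word=0x69148000
[0+:12] flags=904 & 0xfff = 0x388; word=0x69148388
word = 0x69148388 → big-endian bytes:
  [0]=0x69  [1]=0x14  [2]=0x83  [3]=0x88

69 14 83 88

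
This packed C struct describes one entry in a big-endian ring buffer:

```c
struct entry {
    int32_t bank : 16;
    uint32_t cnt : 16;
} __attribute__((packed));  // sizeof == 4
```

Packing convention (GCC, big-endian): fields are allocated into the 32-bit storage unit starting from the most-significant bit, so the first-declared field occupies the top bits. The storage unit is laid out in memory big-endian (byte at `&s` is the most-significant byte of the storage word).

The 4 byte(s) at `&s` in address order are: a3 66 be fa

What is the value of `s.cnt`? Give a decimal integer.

[0]=0xa3 [1]=0x66 [2]=0xbe [3]=0xfa (big-endian) → word 0xa366befa
bank [16+:16] = (word>>16) & 0xffff = 41830
cnt [0+:16] = (word>>0) & 0xffff = 48890  ←

48890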